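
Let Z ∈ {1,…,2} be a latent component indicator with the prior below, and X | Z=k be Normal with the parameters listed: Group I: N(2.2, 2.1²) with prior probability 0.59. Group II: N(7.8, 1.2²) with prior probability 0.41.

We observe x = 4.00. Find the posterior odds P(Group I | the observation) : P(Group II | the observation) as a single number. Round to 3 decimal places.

85.703

Only the two components matter; the odds are (π_i f_i(x)) / (π_j f_j(x)).
Normal densities:
  p_I = (1/(2.1·√(2π)))·exp(−(4.00−2.2)²/(2·2.1²)) = 0.189973·exp(-0.36735) = 0.131569
  p_II = (1/(1.2·√(2π)))·exp(−(4.00−7.8)²/(2·1.2²)) = 0.332452·exp(-5.01389) = 0.00220915
Posterior odds = (π_I·p_I) / (π_II·p_II) = (0.59·0.131569) / (0.41·0.00220915) = 0.0776258 / 0.00090575 ≈ 85.703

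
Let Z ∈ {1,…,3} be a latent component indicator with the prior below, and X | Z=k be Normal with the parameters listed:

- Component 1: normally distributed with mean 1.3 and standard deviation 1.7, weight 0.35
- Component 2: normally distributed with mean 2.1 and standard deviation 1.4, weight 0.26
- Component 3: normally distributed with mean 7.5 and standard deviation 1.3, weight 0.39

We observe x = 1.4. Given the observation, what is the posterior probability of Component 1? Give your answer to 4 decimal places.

0.5563

Posterior ∝ prior × likelihood, so P(k | x) ∝ P(Z=k) f_k(x); normalise over all components.
Normal densities:
  L_1 = (1/(1.7·√(2π)))·exp(−(1.4−1.3)²/(2·1.7²)) = 0.234672·exp(-0.00173) = 0.234266
  L_2 = (1/(1.4·√(2π)))·exp(−(1.4−2.1)²/(2·1.4²)) = 0.284959·exp(-0.12500) = 0.251475
  L_3 = (1/(1.3·√(2π)))·exp(−(1.4−7.5)²/(2·1.3²)) = 0.306879·exp(-11.00888) = 5.08011e-06
Weight by the priors:
  P(Z=1)·L_1 = 0.35 × 0.234266 = 0.0819932
  P(Z=2)·L_2 = 0.26 × 0.251475 = 0.0653836
  P(Z=3)·L_3 = 0.39 × 5.08011e-06 = 1.98124e-06
Marginal: 0.0819932 + 0.0653836 + 1.98124e-06 = 0.147379
Responsibility of Component 1: 0.0819932 / 0.147379 ≈ 0.5563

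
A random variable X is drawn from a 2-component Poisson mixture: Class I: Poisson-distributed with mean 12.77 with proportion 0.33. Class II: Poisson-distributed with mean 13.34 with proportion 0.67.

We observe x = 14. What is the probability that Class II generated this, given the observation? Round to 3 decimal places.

0.679

P(component k | x) = w_k·f_k(x) / marginal(x), where marginal(x) = Σ_j w_j·f_j(x).
Component likelihoods at x = 14:
  L_I = 0.100075
  L_II = 0.1043
Multiply by the mixture weights:
  w_I·L_I = 0.33 × 0.100075 = 0.0330246
  w_II·L_II = 0.67 × 0.1043 = 0.0698811
Sum: 0.0330246 + 0.0698811 = 0.102906
So the posterior for Class II is 0.0698811 / 0.102906 ≈ 0.679.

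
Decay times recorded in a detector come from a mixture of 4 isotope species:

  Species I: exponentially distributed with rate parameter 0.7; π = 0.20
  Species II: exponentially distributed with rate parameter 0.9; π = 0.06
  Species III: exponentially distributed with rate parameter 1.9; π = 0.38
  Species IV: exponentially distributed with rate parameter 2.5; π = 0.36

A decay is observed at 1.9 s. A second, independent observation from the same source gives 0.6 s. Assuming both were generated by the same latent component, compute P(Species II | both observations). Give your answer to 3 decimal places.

0.134

Apply Bayes' rule: the posterior for each component is proportional to its prior times its likelihood at x.
Since both observations come from the same component, the likelihood for component k is f_k(x₁)·f_k(x₂).
  L_I = [0.7·e^(−0.7·1.9) = 0.7·e^(−1.3300) = 0.185134] × [0.459933] = 0.0851492
  L_II = [0.9·e^(−0.9·1.9) = 0.9·e^(−1.7100) = 0.162779] × [0.524473] = 0.0853734
  L_III = [1.9·e^(−1.9·1.9) = 1.9·e^(−3.6100) = 0.0513985] × [0.607656] = 0.0312326
  L_IV = [2.5·e^(−2.5·1.9) = 2.5·e^(−4.7500) = 0.0216292] × [0.557825] = 0.0120653
Multiply by the mixture weights:
  π_I·L_I = 0.20 × 0.0851492 = 0.0170298
  π_II·L_II = 0.06 × 0.0853734 = 0.0051224
  π_III·L_III = 0.38 × 0.0312326 = 0.0118684
  π_IV·L_IV = 0.36 × 0.0120653 = 0.00434352
Denominator: 0.0170298 + 0.0051224 + 0.0118684 + 0.00434352 = 0.0383642
So the posterior for Species II is 0.0051224 / 0.0383642 ≈ 0.134.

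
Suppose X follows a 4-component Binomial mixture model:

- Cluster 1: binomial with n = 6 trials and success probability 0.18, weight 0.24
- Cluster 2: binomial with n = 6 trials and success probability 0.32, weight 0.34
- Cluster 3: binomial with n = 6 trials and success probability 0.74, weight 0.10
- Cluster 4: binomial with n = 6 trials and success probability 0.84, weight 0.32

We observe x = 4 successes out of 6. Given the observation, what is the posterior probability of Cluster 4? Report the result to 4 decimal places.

The responsibility of component k is w_k f_k(x) divided by Σ_j w_j f_j(x).
Binomial probabilities:
  p_1 = C(6,4)·0.18^4·0.82^2 = 15·0.00104976·0.6724 = 0.0105879
  p_2 = C(6,4)·0.32^4·0.68^2 = 15·0.0104858·0.4624 = 0.0727292
  p_3 = C(6,4)·0.74^4·0.26^2 = 15·0.299866·0.0676 = 0.304064
  p_4 = C(6,4)·0.84^4·0.16^2 = 15·0.497871·0.0256 = 0.191183
Prior × likelihood for each component:
  w_1·p_1 = 0.24 × 0.0105879 = 0.00254109
  w_2·p_2 = 0.34 × 0.0727292 = 0.0247279
  w_3·p_3 = 0.10 × 0.304064 = 0.0304064
  w_4·p_4 = 0.32 × 0.191183 = 0.0611784
Denominator: 0.00254109 + 0.0247279 + 0.0304064 + 0.0611784 = 0.118854
So the posterior for Cluster 4 is 0.0611784 / 0.118854 ≈ 0.5147.

0.5147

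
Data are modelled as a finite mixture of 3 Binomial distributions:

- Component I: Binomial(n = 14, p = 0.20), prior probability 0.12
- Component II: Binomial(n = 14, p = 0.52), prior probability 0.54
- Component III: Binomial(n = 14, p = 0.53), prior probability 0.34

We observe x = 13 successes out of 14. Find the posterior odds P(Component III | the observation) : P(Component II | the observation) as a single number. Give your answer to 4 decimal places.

0.7897

The posterior odds equal the prior odds times the likelihood ratio: (P(Z=i)/P(Z=j))·(f_i(x)/f_j(x)).
Binomial probabilities:
  f_I = 9.17504e-09
  f_II = 0.00136588
  f_III = 0.00171322
Posterior odds = (P(Z=III)·f_III) / (P(Z=II)·f_II) = (0.34·0.00171322) / (0.54·0.00136588) = 0.000582494 / 0.000737576 ≈ 0.7897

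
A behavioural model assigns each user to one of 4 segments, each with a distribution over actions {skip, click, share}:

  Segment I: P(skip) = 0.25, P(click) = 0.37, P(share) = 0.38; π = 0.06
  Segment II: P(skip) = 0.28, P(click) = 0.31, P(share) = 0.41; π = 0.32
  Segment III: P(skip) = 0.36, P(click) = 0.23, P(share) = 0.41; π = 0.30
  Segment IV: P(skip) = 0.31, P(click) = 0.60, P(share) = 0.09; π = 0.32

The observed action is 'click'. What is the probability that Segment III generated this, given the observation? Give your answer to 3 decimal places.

0.180

Apply Bayes' rule: the posterior for each component is proportional to its prior times its likelihood at x.
Component likelihoods at x = 'click':
  f_I = P(click | comp) = 0.37
  f_II = P(click | comp) = 0.31
  f_III = P(click | comp) = 0.23
  f_IV = P(click | comp) = 0.60
Multiply by the mixture weights:
  π_I·f_I = 0.06 × 0.37 = 0.0222
  π_II·f_II = 0.32 × 0.31 = 0.0992
  π_III·f_III = 0.30 × 0.23 = 0.069
  π_IV·f_IV = 0.32 × 0.6 = 0.192
Sum: 0.0222 + 0.0992 + 0.069 + 0.192 = 0.3824
Responsibility of Segment III: 0.069 / 0.3824 ≈ 0.180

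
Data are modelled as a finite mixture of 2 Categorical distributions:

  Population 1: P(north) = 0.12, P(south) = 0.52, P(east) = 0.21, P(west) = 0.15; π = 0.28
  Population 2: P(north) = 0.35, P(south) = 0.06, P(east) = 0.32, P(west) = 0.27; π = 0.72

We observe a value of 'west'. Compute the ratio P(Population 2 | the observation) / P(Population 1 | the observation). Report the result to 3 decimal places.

The posterior odds equal the prior odds times the likelihood ratio: (P(Z=i)/P(Z=j))·(f_i(x)/f_j(x)).
Categorical probabilities:
  p_1 = 0.15
  p_2 = 0.27
0.1944 / 0.042 ≈ 4.629

4.629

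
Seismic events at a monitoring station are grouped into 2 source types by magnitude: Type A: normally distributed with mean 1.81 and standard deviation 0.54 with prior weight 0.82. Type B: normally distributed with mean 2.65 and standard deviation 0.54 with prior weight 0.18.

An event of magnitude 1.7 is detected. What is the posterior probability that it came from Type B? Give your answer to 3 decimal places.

P(component k | x) = w_k·f_k(x) / marginal(x), where marginal(x) = Σ_j w_j·f_j(x).
Normal densities:
  p_A = 0.723612
  p_B = 0.157198
Multiply by the mixture weights:
  w_A·p_A = 0.82 × 0.723612 = 0.593362
  w_B·p_B = 0.18 × 0.157198 = 0.0282956
Evidence: 0.593362 + 0.0282956 = 0.621657
P(Type B | the observation) ≈ 0.046

0.046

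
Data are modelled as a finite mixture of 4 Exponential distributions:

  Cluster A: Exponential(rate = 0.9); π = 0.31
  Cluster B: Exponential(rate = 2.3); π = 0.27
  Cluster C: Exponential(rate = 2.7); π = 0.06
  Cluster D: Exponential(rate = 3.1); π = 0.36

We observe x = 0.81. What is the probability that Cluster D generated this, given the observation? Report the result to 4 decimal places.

The responsibility of component k is P(Z=k) f_k(x) divided by Σ_j P(Z=j) f_j(x).
Evaluate each component's likelihood at the observed value:
  L_A = 0.9·e^(−0.9·0.81) = 0.9·e^(−0.7290) = 0.434152
  L_B = 2.3·e^(−2.3·0.81) = 2.3·e^(−1.8630) = 0.356975
  L_C = 2.7·e^(−2.7·0.81) = 2.7·e^(−2.1870) = 0.303083
  L_D = 3.1·e^(−3.1·0.81) = 3.1·e^(−2.5110) = 0.25168
Multiply by the mixture weights:
  P(Z=A)·L_A = 0.31 × 0.434152 = 0.134587
  P(Z=B)·L_B = 0.27 × 0.356975 = 0.0963831
  P(Z=C)·L_C = 0.06 × 0.303083 = 0.018185
  P(Z=D)·L_D = 0.36 × 0.25168 = 0.0906047
Marginal: 0.134587 + 0.0963831 + 0.018185 + 0.0906047 = 0.33976
P(Cluster D | data) ≈ 0.2667

0.2667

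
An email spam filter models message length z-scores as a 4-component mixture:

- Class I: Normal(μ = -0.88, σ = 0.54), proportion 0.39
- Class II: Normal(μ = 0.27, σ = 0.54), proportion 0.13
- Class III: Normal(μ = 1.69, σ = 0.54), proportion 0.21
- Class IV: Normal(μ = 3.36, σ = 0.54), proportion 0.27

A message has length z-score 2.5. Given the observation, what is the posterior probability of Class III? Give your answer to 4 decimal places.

By Bayes' theorem, P(k | x) = π_k f_k(x) / Σ_j π_j f_j(x).
Evaluate each component's likelihood at the observed value:
  p_I = 2.29642e-09
  p_II = 0.000146326
  p_III = 0.239847
  p_IV = 0.207852
Weight by the priors:
  π_I·p_I = 0.39 × 2.29642e-09 = 8.95603e-10
  π_II·p_II = 0.13 × 0.000146326 = 1.90224e-05
  π_III·p_III = 0.21 × 0.239847 = 0.050368
  π_IV·p_IV = 0.27 × 0.207852 = 0.0561201
Evidence: 8.95603e-10 + 1.90224e-05 + 0.050368 + 0.0561201 = 0.106507
P(Class III | x) ≈ 0.4729

0.4729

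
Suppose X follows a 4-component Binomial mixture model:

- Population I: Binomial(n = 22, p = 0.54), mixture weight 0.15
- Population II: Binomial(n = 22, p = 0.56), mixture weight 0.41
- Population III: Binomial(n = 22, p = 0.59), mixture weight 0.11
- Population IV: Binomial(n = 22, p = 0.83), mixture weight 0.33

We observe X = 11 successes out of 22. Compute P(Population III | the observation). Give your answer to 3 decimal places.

Apply Bayes' rule: the posterior for each component is proportional to its prior times its likelihood at x.
Binomial probabilities:
  f_I = C(22,11)·0.54^11·0.46^11 = 705432·0.0011385·0.000195135 = 0.156719
  f_II = C(22,11)·0.56^11·0.44^11 = 705432·0.00169851·0.000119668 = 0.143385
  f_III = C(22,11)·0.59^11·0.41^11 = 705432·0.00301559·5.50329e-05 = 0.117071
  f_IV = C(22,11)·0.83^11·0.17^11 = 705432·0.128783·3.42719e-09 = 0.000311352
Weight by the priors:
  P(Z=I)·f_I = 0.15 × 0.156719 = 0.0235079
  P(Z=II)·f_II = 0.41 × 0.143385 = 0.0587877
  P(Z=III)·f_III = 0.11 × 0.117071 = 0.0128778
  P(Z=IV)·f_IV = 0.33 × 0.000311352 = 0.000102746
Denominator: 0.0235079 + 0.0587877 + 0.0128778 + 0.000102746 = 0.0952762
So the posterior for Population III is 0.0128778 / 0.0952762 ≈ 0.135.

0.135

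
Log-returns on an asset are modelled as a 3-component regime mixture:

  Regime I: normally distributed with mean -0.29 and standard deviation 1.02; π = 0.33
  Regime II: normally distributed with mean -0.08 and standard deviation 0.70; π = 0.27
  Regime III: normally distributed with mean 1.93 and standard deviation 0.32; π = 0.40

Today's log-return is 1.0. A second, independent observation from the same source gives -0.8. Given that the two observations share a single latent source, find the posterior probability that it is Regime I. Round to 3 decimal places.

Posterior ∝ prior × likelihood, so P(k | x) ∝ π_k f_k(x); normalise over all components.
Since both observations come from the same component, the likelihood for component k is f_k(x₁)·f_k(x₂).
  f_I = [0.175787] × [0.345162] = 0.060675
  f_II = [0.173346] × [0.335799] = 0.0582093
  f_III = [0.0182672] × [1.95569e-16] = 3.5725e-18
Unnormalised posteriors:
  π_I·f_I = 0.33 × 0.060675 = 0.0200228
  π_II·f_II = 0.27 × 0.0582093 = 0.0157165
  π_III·f_III = 0.40 × 3.5725e-18 = 1.429e-18
Evidence: 0.0200228 + 0.0157165 + 1.429e-18 = 0.0357393
Responsibility of Regime I: 0.0200228 / 0.0357393 ≈ 0.560

0.560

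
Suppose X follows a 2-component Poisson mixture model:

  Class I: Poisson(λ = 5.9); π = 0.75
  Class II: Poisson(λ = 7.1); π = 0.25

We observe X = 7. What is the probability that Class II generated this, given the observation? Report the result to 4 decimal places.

0.2684

Posterior ∝ prior × likelihood, so P(k | x) ∝ P(Z=k) f_k(x); normalise over all components.
Evaluate each component's likelihood at the observed value:
  f_I = e^(−5.9)·5.9^7/7! = 0.135268
  f_II = e^(−7.1)·7.1^7/7! = 0.148897
Prior × likelihood for each component:
  P(Z=I)·f_I = 0.75 × 0.135268 = 0.101451
  P(Z=II)·f_II = 0.25 × 0.148897 = 0.0372243
Denominator: 0.101451 + 0.0372243 = 0.138676
So the posterior for Class II is 0.0372243 / 0.138676 ≈ 0.2684.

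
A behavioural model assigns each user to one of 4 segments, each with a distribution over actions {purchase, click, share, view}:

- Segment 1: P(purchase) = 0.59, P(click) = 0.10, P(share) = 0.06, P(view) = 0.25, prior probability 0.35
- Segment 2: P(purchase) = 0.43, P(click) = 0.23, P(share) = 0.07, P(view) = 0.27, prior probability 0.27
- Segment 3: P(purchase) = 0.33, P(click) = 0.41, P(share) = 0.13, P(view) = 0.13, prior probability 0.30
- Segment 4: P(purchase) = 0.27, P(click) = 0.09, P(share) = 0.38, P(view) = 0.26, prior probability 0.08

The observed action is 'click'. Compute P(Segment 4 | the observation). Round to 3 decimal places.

Posterior ∝ prior × likelihood, so P(k | x) ∝ w_k f_k(x); normalise over all components.
Categorical probabilities:
  p_1 = P(click | comp) = 0.10
  p_2 = P(click | comp) = 0.23
  p_3 = P(click | comp) = 0.41
  p_4 = P(click | comp) = 0.09
Prior × likelihood for each component:
  w_1·p_1 = 0.35 × 0.1 = 0.035
  w_2·p_2 = 0.27 × 0.23 = 0.0621
  w_3·p_3 = 0.30 × 0.41 = 0.123
  w_4·p_4 = 0.08 × 0.09 = 0.0072
Normaliser: 0.035 + 0.0621 + 0.123 + 0.0072 = 0.2273
So the posterior for Segment 4 is 0.0072 / 0.2273 ≈ 0.032.

0.032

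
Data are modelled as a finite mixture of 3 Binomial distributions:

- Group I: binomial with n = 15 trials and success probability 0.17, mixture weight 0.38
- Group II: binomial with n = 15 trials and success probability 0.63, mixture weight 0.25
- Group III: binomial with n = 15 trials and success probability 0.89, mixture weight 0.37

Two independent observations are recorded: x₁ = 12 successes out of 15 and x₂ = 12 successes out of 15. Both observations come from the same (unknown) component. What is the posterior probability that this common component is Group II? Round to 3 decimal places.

0.197

Apply Bayes' rule: the posterior for each component is proportional to its prior times its likelihood at x.
Since both observations come from the same component, the likelihood for component k is f_k(x₁)·f_k(x₂).
  L_I = [1.51577e-07] × [1.51577e-07] = 2.29755e-14
  L_II = [0.0900955] × [0.0900955] = 0.0081172
  L_III = [0.149579] × [0.149579] = 0.0223738
Unnormalised posteriors:
  π_I·L_I = 0.38 × 2.29755e-14 = 8.7307e-15
  π_II·L_II = 0.25 × 0.0081172 = 0.0020293
  π_III·L_III = 0.37 × 0.0223738 = 0.00827829
Marginal: 8.7307e-15 + 0.0020293 + 0.00827829 = 0.0103076
P(Group II | x₁,x₂) = 0.0020293 / 0.0103076 ≈ 0.197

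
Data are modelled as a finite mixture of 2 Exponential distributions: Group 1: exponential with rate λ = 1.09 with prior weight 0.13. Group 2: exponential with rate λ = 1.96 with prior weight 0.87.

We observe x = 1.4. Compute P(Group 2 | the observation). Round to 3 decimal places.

By Bayes' theorem, P(k | x) = π_k f_k(x) / Σ_j π_j f_j(x).
Evaluate each component's likelihood at the observed value:
  p_1 = 0.23697
  p_2 = 0.126053
Weight by the priors:
  π_1·p_1 = 0.13 × 0.23697 = 0.0308061
  π_2·p_2 = 0.87 × 0.126053 = 0.109666
Normaliser: 0.0308061 + 0.109666 = 0.140472
So the posterior for Group 2 is 0.109666 / 0.140472 ≈ 0.781.

0.781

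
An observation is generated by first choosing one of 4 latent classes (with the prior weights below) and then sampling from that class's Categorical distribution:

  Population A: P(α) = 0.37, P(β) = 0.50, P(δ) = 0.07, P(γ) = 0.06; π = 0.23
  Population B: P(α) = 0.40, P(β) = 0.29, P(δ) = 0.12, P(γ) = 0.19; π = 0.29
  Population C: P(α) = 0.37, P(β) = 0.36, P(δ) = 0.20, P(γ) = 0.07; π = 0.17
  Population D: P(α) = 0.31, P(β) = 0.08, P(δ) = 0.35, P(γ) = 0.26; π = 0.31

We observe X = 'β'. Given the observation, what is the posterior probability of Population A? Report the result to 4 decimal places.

0.4034

By Bayes' theorem, P(k | x) = P(Z=k) f_k(x) / Σ_j P(Z=j) f_j(x).
Categorical probabilities:
  p_A = P(β | comp) = 0.50
  p_B = P(β | comp) = 0.29
  p_C = P(β | comp) = 0.36
  p_D = P(β | comp) = 0.08
Weight by the priors:
  P(Z=A)·p_A = 0.23 × 0.5 = 0.115
  P(Z=B)·p_B = 0.29 × 0.29 = 0.0841
  P(Z=C)·p_C = 0.17 × 0.36 = 0.0612
  P(Z=D)·p_D = 0.31 × 0.08 = 0.0248
Denominator: 0.115 + 0.0841 + 0.0612 + 0.0248 = 0.2851
Responsibility of Population A: 0.115 / 0.2851 ≈ 0.4034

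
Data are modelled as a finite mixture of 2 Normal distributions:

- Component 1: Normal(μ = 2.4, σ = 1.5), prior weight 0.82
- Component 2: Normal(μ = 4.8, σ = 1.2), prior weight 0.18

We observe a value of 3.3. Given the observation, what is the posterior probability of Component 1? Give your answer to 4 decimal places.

0.8693

The responsibility of component k is π_k f_k(x) divided by Σ_j π_j f_j(x).
Evaluate each component's likelihood at the observed value:
  L_1 = 0.22215
  L_2 = 0.152208
Prior × likelihood for each component:
  π_1·L_1 = 0.82 × 0.22215 = 0.182163
  π_2·L_2 = 0.18 × 0.152208 = 0.0273974
Normaliser: 0.182163 + 0.0273974 = 0.20956
P(Component 1 | data) = 0.182163 / 0.20956 ≈ 0.8693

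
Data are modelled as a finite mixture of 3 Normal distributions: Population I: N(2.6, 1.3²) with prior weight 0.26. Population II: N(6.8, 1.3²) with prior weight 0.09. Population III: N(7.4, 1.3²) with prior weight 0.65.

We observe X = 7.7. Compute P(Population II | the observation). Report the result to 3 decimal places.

0.101

P(component k | x) = P(Z=k)·f_k(x) / marginal(x), where marginal(x) = Σ_j P(Z=j)·f_j(x).
Normal densities:
  f_I = (1/(1.3·√(2π)))·exp(−(7.7−2.6)²/(2·1.3²)) = 0.306879·exp(-7.69527) = 0.000139622
  f_II = (1/(1.3·√(2π)))·exp(−(7.7−6.8)²/(2·1.3²)) = 0.306879·exp(-0.23964) = 0.241485
  f_III = (1/(1.3·√(2π)))·exp(−(7.7−7.4)²/(2·1.3²)) = 0.306879·exp(-0.02663) = 0.298815
Multiply by the mixture weights:
  P(Z=I)·f_I = 0.26 × 0.000139622 = 3.63018e-05
  P(Z=II)·f_II = 0.09 × 0.241485 = 0.0217337
  P(Z=III)·f_III = 0.65 × 0.298815 = 0.19423
Normaliser: 3.63018e-05 + 0.0217337 + 0.19423 = 0.216
P(Population II | x) = 0.0217337 / 0.216 ≈ 0.101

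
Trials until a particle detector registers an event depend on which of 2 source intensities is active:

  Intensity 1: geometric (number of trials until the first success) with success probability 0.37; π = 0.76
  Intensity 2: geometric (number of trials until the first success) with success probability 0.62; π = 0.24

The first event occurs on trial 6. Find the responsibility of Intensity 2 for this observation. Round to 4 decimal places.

0.0405

By Bayes' theorem, P(k | x) = w_k f_k(x) / Σ_j w_j f_j(x).
Component likelihoods at x = 6:
  f_1 = 0.37·(1−0.37)^5 = 0.37·0.0992437 = 0.0367202
  f_2 = 0.62·(1−0.62)^5 = 0.62·0.00792352 = 0.00491258
Weight by the priors:
  w_1·f_1 = 0.76 × 0.0367202 = 0.0279073
  w_2·f_2 = 0.24 × 0.00491258 = 0.00117902
Marginal: 0.0279073 + 0.00117902 = 0.0290863
So the posterior for Intensity 2 is 0.00117902 / 0.0290863 ≈ 0.0405.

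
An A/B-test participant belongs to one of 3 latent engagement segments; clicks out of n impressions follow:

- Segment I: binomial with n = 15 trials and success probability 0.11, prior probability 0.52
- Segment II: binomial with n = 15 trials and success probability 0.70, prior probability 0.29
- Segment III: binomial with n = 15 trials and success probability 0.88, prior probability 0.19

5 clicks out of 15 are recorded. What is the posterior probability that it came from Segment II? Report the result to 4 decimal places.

Apply Bayes' rule: the posterior for each component is proportional to its prior times its likelihood at x.
Evaluate each component's likelihood at the observed value:
  f_I = C(15,5)·0.11^5·0.89^10 = 3003·1.61051e-05·0.311817 = 0.0150806
  f_II = C(15,5)·0.70^5·0.30^10 = 3003·0.16807·5.9049e-06 = 0.00298029
  f_III = C(15,5)·0.88^5·0.12^10 = 3003·0.527732·6.19174e-10 = 9.81253e-07
Prior × likelihood for each component:
  w_I·f_I = 0.52 × 0.0150806 = 0.00784192
  w_II·f_II = 0.29 × 0.00298029 = 0.000864283
  w_III·f_III = 0.19 × 9.81253e-07 = 1.86438e-07
Normaliser: 0.00784192 + 0.000864283 + 1.86438e-07 = 0.00870639
P(Segment II | the observation) ≈ 0.0993

0.0993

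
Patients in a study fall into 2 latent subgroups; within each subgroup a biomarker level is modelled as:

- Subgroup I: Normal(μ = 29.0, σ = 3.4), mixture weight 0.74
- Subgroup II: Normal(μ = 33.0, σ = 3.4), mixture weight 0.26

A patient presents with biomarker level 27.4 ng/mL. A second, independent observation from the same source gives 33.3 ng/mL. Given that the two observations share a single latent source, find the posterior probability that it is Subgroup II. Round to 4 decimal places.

0.1831

Posterior ∝ prior × likelihood, so P(k | x) ∝ π_k f_k(x); normalise over all components.
Since both observations come from the same component, the likelihood for component k is f_k(x₁)·f_k(x₂).
  L_I = [(1/(3.4·√(2π)))·exp(−(27.4−29.0)²/(2·3.4²)) = 0.117336·exp(-0.11073) = 0.105037] × [0.0527361] = 0.00553926
  L_II = [(1/(3.4·√(2π)))·exp(−(27.4−33.0)²/(2·3.4²)) = 0.117336·exp(-1.35640) = 0.0302241] × [0.11688] = 0.0035326
Weight by the priors:
  π_I·L_I = 0.74 × 0.00553926 = 0.00409905
  π_II·L_II = 0.26 × 0.0035326 = 0.000918475
Sum: 0.00409905 + 0.000918475 = 0.00501752
P(Subgroup II | data) = 0.000918475 / 0.00501752 ≈ 0.1831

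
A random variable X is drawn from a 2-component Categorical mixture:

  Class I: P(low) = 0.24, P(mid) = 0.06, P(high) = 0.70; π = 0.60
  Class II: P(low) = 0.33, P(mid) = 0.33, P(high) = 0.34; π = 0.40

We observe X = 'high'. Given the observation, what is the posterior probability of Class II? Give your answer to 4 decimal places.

The responsibility of component k is π_k f_k(x) divided by Σ_j π_j f_j(x).
Component likelihoods at x = 'high':
  f_I = P(high | comp) = 0.70
  f_II = P(high | comp) = 0.34
Multiply by the mixture weights:
  π_I·f_I = 0.60 × 0.7 = 0.42
  π_II·f_II = 0.40 × 0.34 = 0.136
Sum: 0.42 + 0.136 = 0.556
So the posterior for Class II is 0.136 / 0.556 ≈ 0.2446.

0.2446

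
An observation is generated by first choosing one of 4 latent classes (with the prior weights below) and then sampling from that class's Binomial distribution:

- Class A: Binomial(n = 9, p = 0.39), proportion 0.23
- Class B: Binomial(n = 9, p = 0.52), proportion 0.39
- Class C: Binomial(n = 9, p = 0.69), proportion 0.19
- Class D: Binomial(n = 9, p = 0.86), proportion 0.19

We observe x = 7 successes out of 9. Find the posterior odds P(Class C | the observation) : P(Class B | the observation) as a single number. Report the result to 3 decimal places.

1.472

The posterior odds equal the prior odds times the likelihood ratio: (w_i/w_j)·(f_i(x)/f_j(x)).
Evaluate each component's likelihood at the observed value:
  L_A = C(9,7)·0.39^7·0.61^2 = 36·0.00137231·0.3721 = 0.0183829
  L_B = C(9,7)·0.52^7·0.48^2 = 36·0.0102807·0.2304 = 0.0852724
  L_C = C(9,7)·0.69^7·0.31^2 = 36·0.0744635·0.0961 = 0.257614
  L_D = C(9,7)·0.86^7·0.14^2 = 36·0.347928·0.0196 = 0.245498
Posterior odds = (w_C·L_C) / (w_B·L_B) = (0.19·0.257614) / (0.39·0.0852724) = 0.0489467 / 0.0332562 ≈ 1.472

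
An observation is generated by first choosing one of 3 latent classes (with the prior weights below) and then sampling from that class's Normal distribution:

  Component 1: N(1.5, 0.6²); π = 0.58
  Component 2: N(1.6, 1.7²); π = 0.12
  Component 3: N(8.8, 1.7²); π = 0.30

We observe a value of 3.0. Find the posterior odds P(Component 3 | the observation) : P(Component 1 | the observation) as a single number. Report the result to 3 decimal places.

Posterior odds = (P(Z=i) f_i(x)) / (P(Z=j) f_j(x)); the normalising sum cancels.
Normal densities:
  f_1 = (1/(0.6·√(2π)))·exp(−(3.0−1.5)²/(2·0.6²)) = 0.664904·exp(-3.12500) = 0.0292138
  f_2 = (1/(1.7·√(2π)))·exp(−(3.0−1.6)²/(2·1.7²)) = 0.234672·exp(-0.33910) = 0.167183
  f_3 = (1/(1.7·√(2π)))·exp(−(3.0−8.8)²/(2·1.7²)) = 0.234672·exp(-5.82007) = 0.000696365
0.00020891 / 0.016944 ≈ 0.012

0.012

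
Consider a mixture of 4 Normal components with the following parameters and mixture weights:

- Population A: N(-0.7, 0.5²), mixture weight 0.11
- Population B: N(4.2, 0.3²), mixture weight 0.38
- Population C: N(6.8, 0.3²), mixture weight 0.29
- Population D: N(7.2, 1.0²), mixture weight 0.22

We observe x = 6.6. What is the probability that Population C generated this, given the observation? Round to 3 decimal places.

The responsibility of component k is π_k f_k(x) divided by Σ_j π_j f_j(x).
Normal densities:
  p_A = 4.1194e-47
  p_B = 1.68409e-14
  p_C = 1.06483
  p_D = 0.333225
Multiply by the mixture weights:
  π_A·p_A = 0.11 × 4.1194e-47 = 4.53134e-48
  π_B·p_B = 0.38 × 1.68409e-14 = 6.39954e-15
  π_C·p_C = 0.29 × 1.06483 = 0.3088
  π_D·p_D = 0.22 × 0.333225 = 0.0733094
Denominator: 4.53134e-48 + 6.39954e-15 + 0.3088 + 0.0733094 = 0.382109
P(Population C | the observation) = 0.3088 / 0.382109 ≈ 0.808

0.808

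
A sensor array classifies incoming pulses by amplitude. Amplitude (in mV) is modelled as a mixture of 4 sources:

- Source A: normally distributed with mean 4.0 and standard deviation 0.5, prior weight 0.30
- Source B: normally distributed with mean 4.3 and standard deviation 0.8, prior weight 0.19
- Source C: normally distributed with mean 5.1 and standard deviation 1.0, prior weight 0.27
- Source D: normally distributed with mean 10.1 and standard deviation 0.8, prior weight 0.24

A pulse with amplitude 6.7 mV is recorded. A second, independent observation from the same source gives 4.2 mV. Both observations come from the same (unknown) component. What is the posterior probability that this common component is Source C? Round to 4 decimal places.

0.9386

Posterior ∝ prior × likelihood, so P(k | x) ∝ π_k f_k(x); normalise over all components.
Since both observations come from the same component, the likelihood for component k is f_k(x₁)·f_k(x₂).
  p_A = [3.71472e-07] × [0.73654] = 2.73604e-07
  p_B = [0.00553981] × [0.494797] = 0.00274108
  p_C = [0.110921] × [0.266085] = 0.0295144
  p_D = [5.96483e-05] × [7.70985e-13] = 4.59879e-17
Unnormalised posteriors:
  π_A·p_A = 0.30 × 2.73604e-07 = 8.20813e-08
  π_B·p_B = 0.19 × 0.00274108 = 0.000520806
  π_C·p_C = 0.27 × 0.0295144 = 0.00796889
  π_D·p_D = 0.24 × 4.59879e-17 = 1.10371e-17
Evidence: 8.20813e-08 + 0.000520806 + 0.00796889 + 1.10371e-17 = 0.00848978
P(Source C | x₁, x₂) = 0.00796889 / 0.00848978 ≈ 0.9386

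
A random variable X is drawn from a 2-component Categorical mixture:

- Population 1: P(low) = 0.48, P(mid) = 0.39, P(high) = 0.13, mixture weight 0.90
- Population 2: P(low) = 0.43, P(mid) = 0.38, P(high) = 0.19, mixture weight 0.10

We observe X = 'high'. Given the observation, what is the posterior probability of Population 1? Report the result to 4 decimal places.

0.8603

Apply Bayes' rule: the posterior for each component is proportional to its prior times its likelihood at x.
Evaluate each component's likelihood at the observed value:
  L_1 = 0.13
  L_2 = 0.19
Multiply by the mixture weights:
  P(Z=1)·L_1 = 0.90 × 0.13 = 0.117
  P(Z=2)·L_2 = 0.10 × 0.19 = 0.019
Marginal: 0.117 + 0.019 = 0.136
P(Population 1 | the observation) ≈ 0.8603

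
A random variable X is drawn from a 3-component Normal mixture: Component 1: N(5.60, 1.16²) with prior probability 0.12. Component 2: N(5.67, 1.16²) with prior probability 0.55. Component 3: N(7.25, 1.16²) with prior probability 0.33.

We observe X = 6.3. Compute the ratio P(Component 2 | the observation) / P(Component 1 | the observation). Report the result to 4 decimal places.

Posterior odds = (π_i f_i(x)) / (π_j f_j(x)); the normalising sum cancels.
Component likelihoods at x = 6.3:
  p_1 = 0.286667
  p_2 = 0.296758
  p_3 = 0.245929
Posterior odds = (π_2·p_2) / (π_1·p_1) = (0.55·0.296758) / (0.12·0.286667) = 0.163217 / 0.0344001 ≈ 4.7447

4.7447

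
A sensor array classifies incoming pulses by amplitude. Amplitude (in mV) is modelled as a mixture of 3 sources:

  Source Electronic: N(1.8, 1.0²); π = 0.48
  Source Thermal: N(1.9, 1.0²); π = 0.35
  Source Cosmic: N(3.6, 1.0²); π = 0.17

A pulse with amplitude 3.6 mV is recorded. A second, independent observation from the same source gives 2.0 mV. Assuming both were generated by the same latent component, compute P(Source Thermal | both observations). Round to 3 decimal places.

Posterior ∝ prior × likelihood, so P(k | x) ∝ π_k f_k(x); normalise over all components.
Since both observations come from the same component, the likelihood for component k is f_k(x₁)·f_k(x₂).
  L_Electronic = [(1/(1.0·√(2π)))·exp(−(3.6−1.8)²/(2·1.0²)) = 0.398942·exp(-1.62000) = 0.0789502] × [0.391043] = 0.0308729
  L_Thermal = [(1/(1.0·√(2π)))·exp(−(3.6−1.9)²/(2·1.0²)) = 0.398942·exp(-1.44500) = 0.0940491] × [0.396953] = 0.037333
  L_Cosmic = [(1/(1.0·√(2π)))·exp(−(3.6−3.6)²/(2·1.0²)) = 0.398942·exp(-0.00000) = 0.398942] × [0.110921] = 0.044251
Unnormalised posteriors:
  π_Electronic·L_Electronic = 0.48 × 0.0308729 = 0.014819
  π_Thermal·L_Thermal = 0.35 × 0.037333 = 0.0130666
  π_Cosmic·L_Cosmic = 0.17 × 0.044251 = 0.00752267
Normaliser: 0.014819 + 0.0130666 + 0.00752267 = 0.0354082
P(Source Thermal | data) ≈ 0.369

0.369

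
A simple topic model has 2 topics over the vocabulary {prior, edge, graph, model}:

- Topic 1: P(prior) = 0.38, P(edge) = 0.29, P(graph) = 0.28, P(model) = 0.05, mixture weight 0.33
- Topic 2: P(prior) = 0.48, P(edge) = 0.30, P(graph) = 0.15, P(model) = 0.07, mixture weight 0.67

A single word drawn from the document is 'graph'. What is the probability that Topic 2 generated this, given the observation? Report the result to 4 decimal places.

0.5210

By Bayes' theorem, P(k | x) = π_k f_k(x) / Σ_j π_j f_j(x).
Categorical probabilities:
  L_1 = P(graph | comp) = 0.28
  L_2 = P(graph | comp) = 0.15
Weight by the priors:
  π_1·L_1 = 0.33 × 0.28 = 0.0924
  π_2·L_2 = 0.67 × 0.15 = 0.1005
Denominator: 0.0924 + 0.1005 = 0.1929
Responsibility of Topic 2: 0.1005 / 0.1929 ≈ 0.5210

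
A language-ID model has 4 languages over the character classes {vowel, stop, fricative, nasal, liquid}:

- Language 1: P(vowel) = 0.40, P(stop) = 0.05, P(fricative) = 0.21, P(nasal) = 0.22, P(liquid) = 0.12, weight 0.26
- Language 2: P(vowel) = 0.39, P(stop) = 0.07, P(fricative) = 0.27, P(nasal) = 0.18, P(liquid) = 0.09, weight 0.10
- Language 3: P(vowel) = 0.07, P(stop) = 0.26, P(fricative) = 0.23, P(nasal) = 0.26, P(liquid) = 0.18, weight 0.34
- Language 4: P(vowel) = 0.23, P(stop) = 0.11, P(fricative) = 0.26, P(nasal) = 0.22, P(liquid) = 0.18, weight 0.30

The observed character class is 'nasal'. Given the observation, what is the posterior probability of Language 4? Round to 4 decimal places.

P(component k | x) = π_k·f_k(x) / marginal(x), where marginal(x) = Σ_j π_j·f_j(x).
Component likelihoods at x = 'nasal':
  L_1 = 0.22
  L_2 = 0.18
  L_3 = 0.26
  L_4 = 0.22
Prior × likelihood for each component:
  π_1·L_1 = 0.26 × 0.22 = 0.0572
  π_2·L_2 = 0.10 × 0.18 = 0.018
  π_3·L_3 = 0.34 × 0.26 = 0.0884
  π_4·L_4 = 0.30 × 0.22 = 0.066
Normaliser: 0.0572 + 0.018 + 0.0884 + 0.066 = 0.2296
P(Language 4 | the observation) = 0.066 / 0.2296 ≈ 0.2875

0.2875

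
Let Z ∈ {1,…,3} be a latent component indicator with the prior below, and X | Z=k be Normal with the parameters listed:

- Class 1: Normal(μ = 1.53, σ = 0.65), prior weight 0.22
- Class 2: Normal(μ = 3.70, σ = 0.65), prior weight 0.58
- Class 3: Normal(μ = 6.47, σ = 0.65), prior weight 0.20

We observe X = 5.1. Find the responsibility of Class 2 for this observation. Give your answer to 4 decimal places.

0.7244

Apply Bayes' rule: the posterior for each component is proportional to its prior times its likelihood at x.
Evaluate each component's likelihood at the observed value:
  L_1 = (1/(0.65·√(2π)))·exp(−(5.1−1.53)²/(2·0.65²)) = 0.613757·exp(-15.08272) = 1.72844e-07
  L_2 = (1/(0.65·√(2π)))·exp(−(5.1−3.70)²/(2·0.65²)) = 0.613757·exp(-2.31953) = 0.0603447
  L_3 = (1/(0.65·√(2π)))·exp(−(5.1−6.47)²/(2·0.65²)) = 0.613757·exp(-2.22118) = 0.0665808
Multiply by the mixture weights:
  w_1·L_1 = 0.22 × 1.72844e-07 = 3.80256e-08
  w_2·L_2 = 0.58 × 0.0603447 = 0.0349999
  w_3·L_3 = 0.20 × 0.0665808 = 0.0133162
Marginal: 3.80256e-08 + 0.0349999 + 0.0133162 = 0.0483161
P(Class 2 | the observation) = 0.0349999 / 0.0483161 ≈ 0.7244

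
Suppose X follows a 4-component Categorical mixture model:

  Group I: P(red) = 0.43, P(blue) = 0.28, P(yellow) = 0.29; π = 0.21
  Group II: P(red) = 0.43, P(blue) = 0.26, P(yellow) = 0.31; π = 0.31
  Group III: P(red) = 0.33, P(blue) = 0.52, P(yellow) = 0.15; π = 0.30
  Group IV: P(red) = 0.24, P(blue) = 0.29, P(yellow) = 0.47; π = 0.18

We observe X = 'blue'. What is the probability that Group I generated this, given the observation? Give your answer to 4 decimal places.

P(component k | x) = w_k·f_k(x) / marginal(x), where marginal(x) = Σ_j w_j·f_j(x).
Categorical probabilities:
  p_I = P(blue | comp) = 0.28
  p_II = P(blue | comp) = 0.26
  p_III = P(blue | comp) = 0.52
  p_IV = P(blue | comp) = 0.29
Multiply by the mixture weights:
  w_I·p_I = 0.21 × 0.28 = 0.0588
  w_II·p_II = 0.31 × 0.26 = 0.0806
  w_III·p_III = 0.30 × 0.52 = 0.156
  w_IV·p_IV = 0.18 × 0.29 = 0.0522
Normaliser: 0.0588 + 0.0806 + 0.156 + 0.0522 = 0.3476
So the posterior for Group I is 0.0588 / 0.3476 ≈ 0.1692.

0.1692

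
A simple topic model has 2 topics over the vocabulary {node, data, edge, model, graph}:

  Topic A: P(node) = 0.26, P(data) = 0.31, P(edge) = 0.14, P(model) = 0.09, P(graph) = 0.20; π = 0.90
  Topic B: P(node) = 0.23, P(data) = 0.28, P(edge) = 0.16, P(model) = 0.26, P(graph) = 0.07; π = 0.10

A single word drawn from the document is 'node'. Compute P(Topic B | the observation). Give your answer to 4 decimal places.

0.0895

Posterior ∝ prior × likelihood, so P(k | x) ∝ P(Z=k) f_k(x); normalise over all components.
Categorical probabilities:
  L_A = P(node | comp) = 0.26
  L_B = P(node | comp) = 0.23
Weight by the priors:
  P(Z=A)·L_A = 0.90 × 0.26 = 0.234
  P(Z=B)·L_B = 0.10 × 0.23 = 0.023
Denominator: 0.234 + 0.023 = 0.257
P(Topic B | x) ≈ 0.0895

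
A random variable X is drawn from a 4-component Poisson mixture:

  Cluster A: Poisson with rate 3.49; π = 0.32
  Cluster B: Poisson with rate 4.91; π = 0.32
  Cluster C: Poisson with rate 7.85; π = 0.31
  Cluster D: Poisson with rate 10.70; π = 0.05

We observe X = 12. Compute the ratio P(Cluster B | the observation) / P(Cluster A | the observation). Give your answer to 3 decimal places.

Only the two components matter; the odds are (w_i f_i(x)) / (w_j f_j(x)).
Evaluate each component's likelihood at the observed value:
  L_A = 0.000207912
  L_B = 0.00302173
  L_C = 0.0445541
  L_D = 0.106003
Posterior odds = (w_B·L_B) / (w_A·L_A) = (0.32·0.00302173) / (0.32·0.000207912) = 0.000966952 / 6.6532e-05 ≈ 14.534

14.534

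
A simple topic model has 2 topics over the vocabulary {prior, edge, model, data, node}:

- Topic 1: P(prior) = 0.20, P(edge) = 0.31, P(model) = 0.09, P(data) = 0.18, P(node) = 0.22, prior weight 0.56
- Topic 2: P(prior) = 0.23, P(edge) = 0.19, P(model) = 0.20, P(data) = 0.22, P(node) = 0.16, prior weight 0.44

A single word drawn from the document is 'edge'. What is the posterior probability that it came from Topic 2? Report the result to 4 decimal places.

Apply Bayes' rule: the posterior for each component is proportional to its prior times its likelihood at x.
Component likelihoods at x = 'edge':
  p_1 = P(edge | comp) = 0.31
  p_2 = P(edge | comp) = 0.19
Unnormalised posteriors:
  π_1·p_1 = 0.56 × 0.31 = 0.1736
  π_2·p_2 = 0.44 × 0.19 = 0.0836
Evidence: 0.1736 + 0.0836 = 0.2572
So the posterior for Topic 2 is 0.0836 / 0.2572 ≈ 0.3250.

0.3250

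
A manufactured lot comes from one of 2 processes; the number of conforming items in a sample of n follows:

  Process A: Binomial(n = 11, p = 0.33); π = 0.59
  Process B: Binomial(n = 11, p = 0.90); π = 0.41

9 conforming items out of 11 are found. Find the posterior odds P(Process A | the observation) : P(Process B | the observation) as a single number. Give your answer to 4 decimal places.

Posterior odds = (π_i f_i(x)) / (π_j f_j(x)); the normalising sum cancels.
Component likelihoods at x = 9 conforming items out of 11:
  p_A = 0.00114588
  p_B = 0.213081
0.000676067 / 0.0873633 ≈ 0.0077

0.0077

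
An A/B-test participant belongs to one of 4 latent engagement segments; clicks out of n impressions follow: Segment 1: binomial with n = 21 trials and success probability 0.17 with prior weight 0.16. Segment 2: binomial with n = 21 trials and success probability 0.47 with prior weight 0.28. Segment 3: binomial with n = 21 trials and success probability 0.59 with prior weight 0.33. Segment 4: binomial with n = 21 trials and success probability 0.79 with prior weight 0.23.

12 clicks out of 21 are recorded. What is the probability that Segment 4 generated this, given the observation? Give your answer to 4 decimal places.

0.0348

P(component k | x) = w_k·f_k(x) / marginal(x), where marginal(x) = Σ_j w_j·f_j(x).
Component likelihoods at x = 12 clicks out of 21:
  f_1 = C(21,12)·0.17^12·0.83^9 = 293930·5.82622e-10·0.18694 = 3.20135e-05
  f_2 = C(21,12)·0.47^12·0.53^9 = 293930·0.000116191·0.00329976 = 0.112694
  f_3 = C(21,12)·0.59^12·0.41^9 = 293930·0.0017792·0.000327382 = 0.171207
  f_4 = C(21,12)·0.79^12·0.21^9 = 293930·0.0590915·7.9428e-07 = 0.0137957
Multiply by the mixture weights:
  w_1·f_1 = 0.16 × 3.20135e-05 = 5.12217e-06
  w_2·f_2 = 0.28 × 0.112694 = 0.0315543
  w_3·f_3 = 0.33 × 0.171207 = 0.0564985
  w_4·f_4 = 0.23 × 0.0137957 = 0.003173
Marginal: 5.12217e-06 + 0.0315543 + 0.0564985 + 0.003173 = 0.0912309
P(Segment 4 | 12 clicks out of 21) ≈ 0.0348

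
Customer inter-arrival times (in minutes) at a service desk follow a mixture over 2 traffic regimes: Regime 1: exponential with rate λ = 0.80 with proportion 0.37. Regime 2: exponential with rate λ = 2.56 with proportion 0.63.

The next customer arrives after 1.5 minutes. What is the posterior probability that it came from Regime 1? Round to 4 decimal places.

0.7200

By Bayes' theorem, P(k | x) = P(Z=k) f_k(x) / Σ_j P(Z=j) f_j(x).
Component likelihoods at x = 1.5 minutes:
  p_1 = 0.240955
  p_2 = 0.0550236
Unnormalised posteriors:
  P(Z=1)·p_1 = 0.37 × 0.240955 = 0.0891535
  P(Z=2)·p_2 = 0.63 × 0.0550236 = 0.0346649
Marginal: 0.0891535 + 0.0346649 = 0.123818
Responsibility of Regime 1: 0.0891535 / 0.123818 ≈ 0.7200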